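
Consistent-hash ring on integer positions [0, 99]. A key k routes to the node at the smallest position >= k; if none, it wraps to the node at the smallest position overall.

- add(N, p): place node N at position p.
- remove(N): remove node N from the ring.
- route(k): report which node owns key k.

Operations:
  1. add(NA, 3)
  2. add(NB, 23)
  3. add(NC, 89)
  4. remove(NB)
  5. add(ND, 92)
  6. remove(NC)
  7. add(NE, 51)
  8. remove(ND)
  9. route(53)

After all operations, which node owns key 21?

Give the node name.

Op 1: add NA@3 -> ring=[3:NA]
Op 2: add NB@23 -> ring=[3:NA,23:NB]
Op 3: add NC@89 -> ring=[3:NA,23:NB,89:NC]
Op 4: remove NB -> ring=[3:NA,89:NC]
Op 5: add ND@92 -> ring=[3:NA,89:NC,92:ND]
Op 6: remove NC -> ring=[3:NA,92:ND]
Op 7: add NE@51 -> ring=[3:NA,51:NE,92:ND]
Op 8: remove ND -> ring=[3:NA,51:NE]
Op 9: route key 53: none >= 53, wrap to smallest pos 3 -> NA
Final route key 21: smallest pos >= 21 is 51 -> NE

Answer: NE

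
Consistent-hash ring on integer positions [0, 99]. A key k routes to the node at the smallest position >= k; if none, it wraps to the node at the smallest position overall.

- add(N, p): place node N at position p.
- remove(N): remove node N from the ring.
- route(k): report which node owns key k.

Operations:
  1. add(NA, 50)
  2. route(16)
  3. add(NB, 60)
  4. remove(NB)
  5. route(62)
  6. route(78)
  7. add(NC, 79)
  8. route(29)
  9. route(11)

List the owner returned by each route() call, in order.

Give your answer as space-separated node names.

Answer: NA NA NA NA NA

Derivation:
Op 1: add NA@50 -> ring=[50:NA]
Op 2: route key 16: smallest pos >= 16 is 50 -> NA
Op 3: add NB@60 -> ring=[50:NA,60:NB]
Op 4: remove NB -> ring=[50:NA]
Op 5: route key 62: none >= 62, wrap to smallest pos 50 -> NA
Op 6: route key 78: none >= 78, wrap to smallest pos 50 -> NA
Op 7: add NC@79 -> ring=[50:NA,79:NC]
Op 8: route key 29: smallest pos >= 29 is 50 -> NA
Op 9: route key 11: smallest pos >= 11 is 50 -> NA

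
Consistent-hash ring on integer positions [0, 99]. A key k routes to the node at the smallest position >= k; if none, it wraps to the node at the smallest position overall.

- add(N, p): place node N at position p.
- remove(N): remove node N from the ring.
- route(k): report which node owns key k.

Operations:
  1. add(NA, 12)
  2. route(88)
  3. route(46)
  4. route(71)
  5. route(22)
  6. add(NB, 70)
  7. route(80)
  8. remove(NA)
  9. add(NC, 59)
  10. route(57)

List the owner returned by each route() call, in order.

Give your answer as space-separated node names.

Op 1: add NA@12 -> ring=[12:NA]
Op 2: route key 88: none >= 88, wrap to smallest pos 12 -> NA
Op 3: route key 46: none >= 46, wrap to smallest pos 12 -> NA
Op 4: route key 71: none >= 71, wrap to smallest pos 12 -> NA
Op 5: route key 22: none >= 22, wrap to smallest pos 12 -> NA
Op 6: add NB@70 -> ring=[12:NA,70:NB]
Op 7: route key 80: none >= 80, wrap to smallest pos 12 -> NA
Op 8: remove NA -> ring=[70:NB]
Op 9: add NC@59 -> ring=[59:NC,70:NB]
Op 10: route key 57: smallest pos >= 57 is 59 -> NC

Answer: NA NA NA NA NA NC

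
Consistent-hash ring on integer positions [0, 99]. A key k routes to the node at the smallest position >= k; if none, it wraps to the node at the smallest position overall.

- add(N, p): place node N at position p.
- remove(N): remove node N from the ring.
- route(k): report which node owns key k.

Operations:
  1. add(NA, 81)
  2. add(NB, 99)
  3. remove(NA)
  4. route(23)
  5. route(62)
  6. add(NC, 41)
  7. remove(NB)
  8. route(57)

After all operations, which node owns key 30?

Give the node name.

Op 1: add NA@81 -> ring=[81:NA]
Op 2: add NB@99 -> ring=[81:NA,99:NB]
Op 3: remove NA -> ring=[99:NB]
Op 4: route key 23: smallest pos >= 23 is 99 -> NB
Op 5: route key 62: smallest pos >= 62 is 99 -> NB
Op 6: add NC@41 -> ring=[41:NC,99:NB]
Op 7: remove NB -> ring=[41:NC]
Op 8: route key 57: none >= 57, wrap to smallest pos 41 -> NC
Final route key 30: smallest pos >= 30 is 41 -> NC

Answer: NC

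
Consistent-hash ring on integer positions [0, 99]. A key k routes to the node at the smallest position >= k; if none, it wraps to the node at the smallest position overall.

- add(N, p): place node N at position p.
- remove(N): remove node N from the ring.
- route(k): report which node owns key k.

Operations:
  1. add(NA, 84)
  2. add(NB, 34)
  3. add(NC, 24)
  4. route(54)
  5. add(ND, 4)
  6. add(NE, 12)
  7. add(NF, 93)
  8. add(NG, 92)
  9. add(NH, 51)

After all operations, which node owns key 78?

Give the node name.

Op 1: add NA@84 -> ring=[84:NA]
Op 2: add NB@34 -> ring=[34:NB,84:NA]
Op 3: add NC@24 -> ring=[24:NC,34:NB,84:NA]
Op 4: route key 54: smallest pos >= 54 is 84 -> NA
Op 5: add ND@4 -> ring=[4:ND,24:NC,34:NB,84:NA]
Op 6: add NE@12 -> ring=[4:ND,12:NE,24:NC,34:NB,84:NA]
Op 7: add NF@93 -> ring=[4:ND,12:NE,24:NC,34:NB,84:NA,93:NF]
Op 8: add NG@92 -> ring=[4:ND,12:NE,24:NC,34:NB,84:NA,92:NG,93:NF]
Op 9: add NH@51 -> ring=[4:ND,12:NE,24:NC,34:NB,51:NH,84:NA,92:NG,93:NF]
Final route key 78: smallest pos >= 78 is 84 -> NA

Answer: NA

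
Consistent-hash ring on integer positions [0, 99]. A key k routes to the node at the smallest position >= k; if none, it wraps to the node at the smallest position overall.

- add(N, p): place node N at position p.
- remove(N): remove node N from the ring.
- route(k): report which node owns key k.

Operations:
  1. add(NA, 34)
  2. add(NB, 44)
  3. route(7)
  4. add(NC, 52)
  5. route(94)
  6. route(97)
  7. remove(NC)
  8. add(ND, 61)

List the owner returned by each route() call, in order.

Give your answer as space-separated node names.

Answer: NA NA NA

Derivation:
Op 1: add NA@34 -> ring=[34:NA]
Op 2: add NB@44 -> ring=[34:NA,44:NB]
Op 3: route key 7: smallest pos >= 7 is 34 -> NA
Op 4: add NC@52 -> ring=[34:NA,44:NB,52:NC]
Op 5: route key 94: none >= 94, wrap to smallest pos 34 -> NA
Op 6: route key 97: none >= 97, wrap to smallest pos 34 -> NA
Op 7: remove NC -> ring=[34:NA,44:NB]
Op 8: add ND@61 -> ring=[34:NA,44:NB,61:ND]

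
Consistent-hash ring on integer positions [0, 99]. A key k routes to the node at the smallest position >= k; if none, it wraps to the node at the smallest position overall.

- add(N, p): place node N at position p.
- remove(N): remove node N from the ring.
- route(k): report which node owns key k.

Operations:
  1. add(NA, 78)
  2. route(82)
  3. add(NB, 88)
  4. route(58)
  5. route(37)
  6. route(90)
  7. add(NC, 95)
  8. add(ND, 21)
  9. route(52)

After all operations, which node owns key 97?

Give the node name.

Answer: ND

Derivation:
Op 1: add NA@78 -> ring=[78:NA]
Op 2: route key 82: none >= 82, wrap to smallest pos 78 -> NA
Op 3: add NB@88 -> ring=[78:NA,88:NB]
Op 4: route key 58: smallest pos >= 58 is 78 -> NA
Op 5: route key 37: smallest pos >= 37 is 78 -> NA
Op 6: route key 90: none >= 90, wrap to smallest pos 78 -> NA
Op 7: add NC@95 -> ring=[78:NA,88:NB,95:NC]
Op 8: add ND@21 -> ring=[21:ND,78:NA,88:NB,95:NC]
Op 9: route key 52: smallest pos >= 52 is 78 -> NA
Final route key 97: none >= 97, wrap to smallest pos 21 -> ND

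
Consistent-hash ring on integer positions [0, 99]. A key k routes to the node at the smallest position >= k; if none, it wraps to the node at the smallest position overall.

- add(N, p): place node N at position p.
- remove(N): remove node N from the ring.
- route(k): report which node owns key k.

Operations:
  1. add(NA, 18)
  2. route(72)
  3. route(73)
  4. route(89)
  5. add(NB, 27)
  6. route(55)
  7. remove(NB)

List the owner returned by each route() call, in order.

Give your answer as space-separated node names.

Op 1: add NA@18 -> ring=[18:NA]
Op 2: route key 72: none >= 72, wrap to smallest pos 18 -> NA
Op 3: route key 73: none >= 73, wrap to smallest pos 18 -> NA
Op 4: route key 89: none >= 89, wrap to smallest pos 18 -> NA
Op 5: add NB@27 -> ring=[18:NA,27:NB]
Op 6: route key 55: none >= 55, wrap to smallest pos 18 -> NA
Op 7: remove NB -> ring=[18:NA]

Answer: NA NA NA NA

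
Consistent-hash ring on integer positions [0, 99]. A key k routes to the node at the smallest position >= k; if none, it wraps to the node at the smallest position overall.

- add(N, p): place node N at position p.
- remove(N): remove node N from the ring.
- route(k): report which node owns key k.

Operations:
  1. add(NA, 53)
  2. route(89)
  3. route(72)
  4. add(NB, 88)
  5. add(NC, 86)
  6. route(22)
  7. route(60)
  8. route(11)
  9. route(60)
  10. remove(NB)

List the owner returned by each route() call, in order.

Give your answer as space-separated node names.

Answer: NA NA NA NC NA NC

Derivation:
Op 1: add NA@53 -> ring=[53:NA]
Op 2: route key 89: none >= 89, wrap to smallest pos 53 -> NA
Op 3: route key 72: none >= 72, wrap to smallest pos 53 -> NA
Op 4: add NB@88 -> ring=[53:NA,88:NB]
Op 5: add NC@86 -> ring=[53:NA,86:NC,88:NB]
Op 6: route key 22: smallest pos >= 22 is 53 -> NA
Op 7: route key 60: smallest pos >= 60 is 86 -> NC
Op 8: route key 11: smallest pos >= 11 is 53 -> NA
Op 9: route key 60: smallest pos >= 60 is 86 -> NC
Op 10: remove NB -> ring=[53:NA,86:NC]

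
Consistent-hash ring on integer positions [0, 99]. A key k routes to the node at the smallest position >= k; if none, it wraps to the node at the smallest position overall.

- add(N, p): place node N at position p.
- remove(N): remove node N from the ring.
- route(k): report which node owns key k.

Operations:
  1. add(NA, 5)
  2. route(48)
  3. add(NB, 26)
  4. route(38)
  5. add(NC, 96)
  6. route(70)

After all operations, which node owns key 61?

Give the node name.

Answer: NC

Derivation:
Op 1: add NA@5 -> ring=[5:NA]
Op 2: route key 48: none >= 48, wrap to smallest pos 5 -> NA
Op 3: add NB@26 -> ring=[5:NA,26:NB]
Op 4: route key 38: none >= 38, wrap to smallest pos 5 -> NA
Op 5: add NC@96 -> ring=[5:NA,26:NB,96:NC]
Op 6: route key 70: smallest pos >= 70 is 96 -> NC
Final route key 61: smallest pos >= 61 is 96 -> NC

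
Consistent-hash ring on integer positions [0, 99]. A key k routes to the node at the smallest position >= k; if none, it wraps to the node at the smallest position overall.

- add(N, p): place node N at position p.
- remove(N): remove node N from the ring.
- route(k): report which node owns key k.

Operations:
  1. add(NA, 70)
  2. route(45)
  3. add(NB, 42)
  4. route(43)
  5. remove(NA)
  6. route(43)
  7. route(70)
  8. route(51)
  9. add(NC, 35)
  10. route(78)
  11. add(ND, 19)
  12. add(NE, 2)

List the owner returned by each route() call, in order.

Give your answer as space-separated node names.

Op 1: add NA@70 -> ring=[70:NA]
Op 2: route key 45: smallest pos >= 45 is 70 -> NA
Op 3: add NB@42 -> ring=[42:NB,70:NA]
Op 4: route key 43: smallest pos >= 43 is 70 -> NA
Op 5: remove NA -> ring=[42:NB]
Op 6: route key 43: none >= 43, wrap to smallest pos 42 -> NB
Op 7: route key 70: none >= 70, wrap to smallest pos 42 -> NB
Op 8: route key 51: none >= 51, wrap to smallest pos 42 -> NB
Op 9: add NC@35 -> ring=[35:NC,42:NB]
Op 10: route key 78: none >= 78, wrap to smallest pos 35 -> NC
Op 11: add ND@19 -> ring=[19:ND,35:NC,42:NB]
Op 12: add NE@2 -> ring=[2:NE,19:ND,35:NC,42:NB]

Answer: NA NA NB NB NB NC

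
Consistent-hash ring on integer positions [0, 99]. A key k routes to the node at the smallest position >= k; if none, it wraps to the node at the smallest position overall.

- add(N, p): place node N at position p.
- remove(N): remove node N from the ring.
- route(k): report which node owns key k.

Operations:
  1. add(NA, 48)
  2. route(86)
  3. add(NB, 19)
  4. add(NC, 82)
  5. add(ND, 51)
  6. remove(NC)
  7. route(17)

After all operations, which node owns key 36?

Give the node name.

Answer: NA

Derivation:
Op 1: add NA@48 -> ring=[48:NA]
Op 2: route key 86: none >= 86, wrap to smallest pos 48 -> NA
Op 3: add NB@19 -> ring=[19:NB,48:NA]
Op 4: add NC@82 -> ring=[19:NB,48:NA,82:NC]
Op 5: add ND@51 -> ring=[19:NB,48:NA,51:ND,82:NC]
Op 6: remove NC -> ring=[19:NB,48:NA,51:ND]
Op 7: route key 17: smallest pos >= 17 is 19 -> NB
Final route key 36: smallest pos >= 36 is 48 -> NA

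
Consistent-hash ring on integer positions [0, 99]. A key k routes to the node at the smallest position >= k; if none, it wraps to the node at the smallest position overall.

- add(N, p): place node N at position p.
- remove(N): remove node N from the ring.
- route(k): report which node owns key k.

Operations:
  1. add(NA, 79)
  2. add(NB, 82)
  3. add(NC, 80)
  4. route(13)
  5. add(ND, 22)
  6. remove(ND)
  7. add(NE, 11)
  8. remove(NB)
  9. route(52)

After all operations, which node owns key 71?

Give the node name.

Answer: NA

Derivation:
Op 1: add NA@79 -> ring=[79:NA]
Op 2: add NB@82 -> ring=[79:NA,82:NB]
Op 3: add NC@80 -> ring=[79:NA,80:NC,82:NB]
Op 4: route key 13: smallest pos >= 13 is 79 -> NA
Op 5: add ND@22 -> ring=[22:ND,79:NA,80:NC,82:NB]
Op 6: remove ND -> ring=[79:NA,80:NC,82:NB]
Op 7: add NE@11 -> ring=[11:NE,79:NA,80:NC,82:NB]
Op 8: remove NB -> ring=[11:NE,79:NA,80:NC]
Op 9: route key 52: smallest pos >= 52 is 79 -> NA
Final route key 71: smallest pos >= 71 is 79 -> NA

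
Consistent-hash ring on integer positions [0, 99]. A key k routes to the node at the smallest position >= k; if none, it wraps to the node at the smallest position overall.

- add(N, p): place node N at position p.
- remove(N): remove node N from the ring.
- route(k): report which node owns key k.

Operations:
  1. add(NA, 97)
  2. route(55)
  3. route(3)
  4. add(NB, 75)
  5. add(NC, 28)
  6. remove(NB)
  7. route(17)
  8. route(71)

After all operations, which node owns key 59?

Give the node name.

Answer: NA

Derivation:
Op 1: add NA@97 -> ring=[97:NA]
Op 2: route key 55: smallest pos >= 55 is 97 -> NA
Op 3: route key 3: smallest pos >= 3 is 97 -> NA
Op 4: add NB@75 -> ring=[75:NB,97:NA]
Op 5: add NC@28 -> ring=[28:NC,75:NB,97:NA]
Op 6: remove NB -> ring=[28:NC,97:NA]
Op 7: route key 17: smallest pos >= 17 is 28 -> NC
Op 8: route key 71: smallest pos >= 71 is 97 -> NA
Final route key 59: smallest pos >= 59 is 97 -> NA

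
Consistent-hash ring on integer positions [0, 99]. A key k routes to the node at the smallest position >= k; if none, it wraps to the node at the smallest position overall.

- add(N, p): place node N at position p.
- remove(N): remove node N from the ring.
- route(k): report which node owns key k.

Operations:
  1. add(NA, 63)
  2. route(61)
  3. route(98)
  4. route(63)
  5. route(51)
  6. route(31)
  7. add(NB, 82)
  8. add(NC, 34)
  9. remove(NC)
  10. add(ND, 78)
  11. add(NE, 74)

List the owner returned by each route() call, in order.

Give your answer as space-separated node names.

Op 1: add NA@63 -> ring=[63:NA]
Op 2: route key 61: smallest pos >= 61 is 63 -> NA
Op 3: route key 98: none >= 98, wrap to smallest pos 63 -> NA
Op 4: route key 63: smallest pos >= 63 is 63 -> NA
Op 5: route key 51: smallest pos >= 51 is 63 -> NA
Op 6: route key 31: smallest pos >= 31 is 63 -> NA
Op 7: add NB@82 -> ring=[63:NA,82:NB]
Op 8: add NC@34 -> ring=[34:NC,63:NA,82:NB]
Op 9: remove NC -> ring=[63:NA,82:NB]
Op 10: add ND@78 -> ring=[63:NA,78:ND,82:NB]
Op 11: add NE@74 -> ring=[63:NA,74:NE,78:ND,82:NB]

Answer: NA NA NA NA NA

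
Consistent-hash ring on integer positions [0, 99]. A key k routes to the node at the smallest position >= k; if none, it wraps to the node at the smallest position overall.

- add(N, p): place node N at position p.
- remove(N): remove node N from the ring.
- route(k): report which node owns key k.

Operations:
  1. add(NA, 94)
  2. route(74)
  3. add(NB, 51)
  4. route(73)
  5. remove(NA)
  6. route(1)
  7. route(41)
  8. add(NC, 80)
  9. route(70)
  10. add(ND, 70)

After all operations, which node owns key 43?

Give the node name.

Answer: NB

Derivation:
Op 1: add NA@94 -> ring=[94:NA]
Op 2: route key 74: smallest pos >= 74 is 94 -> NA
Op 3: add NB@51 -> ring=[51:NB,94:NA]
Op 4: route key 73: smallest pos >= 73 is 94 -> NA
Op 5: remove NA -> ring=[51:NB]
Op 6: route key 1: smallest pos >= 1 is 51 -> NB
Op 7: route key 41: smallest pos >= 41 is 51 -> NB
Op 8: add NC@80 -> ring=[51:NB,80:NC]
Op 9: route key 70: smallest pos >= 70 is 80 -> NC
Op 10: add ND@70 -> ring=[51:NB,70:ND,80:NC]
Final route key 43: smallest pos >= 43 is 51 -> NB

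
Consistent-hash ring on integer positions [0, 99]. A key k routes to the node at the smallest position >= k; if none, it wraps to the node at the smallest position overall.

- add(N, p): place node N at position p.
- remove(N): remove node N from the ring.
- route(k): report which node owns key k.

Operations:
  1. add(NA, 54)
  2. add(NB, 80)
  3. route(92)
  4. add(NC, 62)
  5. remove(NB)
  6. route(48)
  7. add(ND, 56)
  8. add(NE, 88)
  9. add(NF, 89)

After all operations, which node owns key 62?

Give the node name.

Op 1: add NA@54 -> ring=[54:NA]
Op 2: add NB@80 -> ring=[54:NA,80:NB]
Op 3: route key 92: none >= 92, wrap to smallest pos 54 -> NA
Op 4: add NC@62 -> ring=[54:NA,62:NC,80:NB]
Op 5: remove NB -> ring=[54:NA,62:NC]
Op 6: route key 48: smallest pos >= 48 is 54 -> NA
Op 7: add ND@56 -> ring=[54:NA,56:ND,62:NC]
Op 8: add NE@88 -> ring=[54:NA,56:ND,62:NC,88:NE]
Op 9: add NF@89 -> ring=[54:NA,56:ND,62:NC,88:NE,89:NF]
Final route key 62: smallest pos >= 62 is 62 -> NC

Answer: NC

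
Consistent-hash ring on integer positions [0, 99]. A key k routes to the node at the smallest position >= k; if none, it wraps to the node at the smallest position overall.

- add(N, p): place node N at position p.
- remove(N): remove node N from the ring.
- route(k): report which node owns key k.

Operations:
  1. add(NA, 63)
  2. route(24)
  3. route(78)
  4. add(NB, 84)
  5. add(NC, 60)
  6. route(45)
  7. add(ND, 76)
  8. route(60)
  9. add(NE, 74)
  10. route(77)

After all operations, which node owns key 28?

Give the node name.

Op 1: add NA@63 -> ring=[63:NA]
Op 2: route key 24: smallest pos >= 24 is 63 -> NA
Op 3: route key 78: none >= 78, wrap to smallest pos 63 -> NA
Op 4: add NB@84 -> ring=[63:NA,84:NB]
Op 5: add NC@60 -> ring=[60:NC,63:NA,84:NB]
Op 6: route key 45: smallest pos >= 45 is 60 -> NC
Op 7: add ND@76 -> ring=[60:NC,63:NA,76:ND,84:NB]
Op 8: route key 60: smallest pos >= 60 is 60 -> NC
Op 9: add NE@74 -> ring=[60:NC,63:NA,74:NE,76:ND,84:NB]
Op 10: route key 77: smallest pos >= 77 is 84 -> NB
Final route key 28: smallest pos >= 28 is 60 -> NC

Answer: NC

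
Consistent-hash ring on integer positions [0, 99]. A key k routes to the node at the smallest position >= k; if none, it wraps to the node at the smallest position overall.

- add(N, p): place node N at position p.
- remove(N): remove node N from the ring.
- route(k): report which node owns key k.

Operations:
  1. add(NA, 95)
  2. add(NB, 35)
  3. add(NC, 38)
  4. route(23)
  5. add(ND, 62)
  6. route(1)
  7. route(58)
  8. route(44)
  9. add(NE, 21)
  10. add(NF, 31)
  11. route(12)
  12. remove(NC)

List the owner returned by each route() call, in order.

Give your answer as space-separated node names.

Op 1: add NA@95 -> ring=[95:NA]
Op 2: add NB@35 -> ring=[35:NB,95:NA]
Op 3: add NC@38 -> ring=[35:NB,38:NC,95:NA]
Op 4: route key 23: smallest pos >= 23 is 35 -> NB
Op 5: add ND@62 -> ring=[35:NB,38:NC,62:ND,95:NA]
Op 6: route key 1: smallest pos >= 1 is 35 -> NB
Op 7: route key 58: smallest pos >= 58 is 62 -> ND
Op 8: route key 44: smallest pos >= 44 is 62 -> ND
Op 9: add NE@21 -> ring=[21:NE,35:NB,38:NC,62:ND,95:NA]
Op 10: add NF@31 -> ring=[21:NE,31:NF,35:NB,38:NC,62:ND,95:NA]
Op 11: route key 12: smallest pos >= 12 is 21 -> NE
Op 12: remove NC -> ring=[21:NE,31:NF,35:NB,62:ND,95:NA]

Answer: NB NB ND ND NE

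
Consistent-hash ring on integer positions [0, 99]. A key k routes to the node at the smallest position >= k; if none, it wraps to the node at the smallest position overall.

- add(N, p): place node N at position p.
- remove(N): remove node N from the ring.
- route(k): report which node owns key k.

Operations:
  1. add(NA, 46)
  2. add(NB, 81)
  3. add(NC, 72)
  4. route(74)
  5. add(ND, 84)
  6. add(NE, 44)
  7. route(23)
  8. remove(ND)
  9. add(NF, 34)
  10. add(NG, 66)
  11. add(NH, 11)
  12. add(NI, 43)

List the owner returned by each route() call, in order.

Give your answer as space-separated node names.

Answer: NB NE

Derivation:
Op 1: add NA@46 -> ring=[46:NA]
Op 2: add NB@81 -> ring=[46:NA,81:NB]
Op 3: add NC@72 -> ring=[46:NA,72:NC,81:NB]
Op 4: route key 74: smallest pos >= 74 is 81 -> NB
Op 5: add ND@84 -> ring=[46:NA,72:NC,81:NB,84:ND]
Op 6: add NE@44 -> ring=[44:NE,46:NA,72:NC,81:NB,84:ND]
Op 7: route key 23: smallest pos >= 23 is 44 -> NE
Op 8: remove ND -> ring=[44:NE,46:NA,72:NC,81:NB]
Op 9: add NF@34 -> ring=[34:NF,44:NE,46:NA,72:NC,81:NB]
Op 10: add NG@66 -> ring=[34:NF,44:NE,46:NA,66:NG,72:NC,81:NB]
Op 11: add NH@11 -> ring=[11:NH,34:NF,44:NE,46:NA,66:NG,72:NC,81:NB]
Op 12: add NI@43 -> ring=[11:NH,34:NF,43:NI,44:NE,46:NA,66:NG,72:NC,81:NB]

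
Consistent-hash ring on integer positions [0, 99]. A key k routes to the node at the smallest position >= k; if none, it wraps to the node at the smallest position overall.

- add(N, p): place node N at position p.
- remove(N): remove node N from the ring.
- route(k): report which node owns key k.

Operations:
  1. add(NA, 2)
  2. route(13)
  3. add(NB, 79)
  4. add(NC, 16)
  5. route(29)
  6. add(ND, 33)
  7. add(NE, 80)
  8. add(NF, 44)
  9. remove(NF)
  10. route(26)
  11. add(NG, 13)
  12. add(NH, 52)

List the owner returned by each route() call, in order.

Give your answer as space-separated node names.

Op 1: add NA@2 -> ring=[2:NA]
Op 2: route key 13: none >= 13, wrap to smallest pos 2 -> NA
Op 3: add NB@79 -> ring=[2:NA,79:NB]
Op 4: add NC@16 -> ring=[2:NA,16:NC,79:NB]
Op 5: route key 29: smallest pos >= 29 is 79 -> NB
Op 6: add ND@33 -> ring=[2:NA,16:NC,33:ND,79:NB]
Op 7: add NE@80 -> ring=[2:NA,16:NC,33:ND,79:NB,80:NE]
Op 8: add NF@44 -> ring=[2:NA,16:NC,33:ND,44:NF,79:NB,80:NE]
Op 9: remove NF -> ring=[2:NA,16:NC,33:ND,79:NB,80:NE]
Op 10: route key 26: smallest pos >= 26 is 33 -> ND
Op 11: add NG@13 -> ring=[2:NA,13:NG,16:NC,33:ND,79:NB,80:NE]
Op 12: add NH@52 -> ring=[2:NA,13:NG,16:NC,33:ND,52:NH,79:NB,80:NE]

Answer: NA NB ND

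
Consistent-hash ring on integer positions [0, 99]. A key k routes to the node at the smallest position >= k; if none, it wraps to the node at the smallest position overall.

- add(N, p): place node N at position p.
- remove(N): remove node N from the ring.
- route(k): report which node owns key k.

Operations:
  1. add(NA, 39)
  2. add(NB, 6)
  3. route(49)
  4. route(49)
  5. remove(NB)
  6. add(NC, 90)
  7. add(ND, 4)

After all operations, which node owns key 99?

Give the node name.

Answer: ND

Derivation:
Op 1: add NA@39 -> ring=[39:NA]
Op 2: add NB@6 -> ring=[6:NB,39:NA]
Op 3: route key 49: none >= 49, wrap to smallest pos 6 -> NB
Op 4: route key 49: none >= 49, wrap to smallest pos 6 -> NB
Op 5: remove NB -> ring=[39:NA]
Op 6: add NC@90 -> ring=[39:NA,90:NC]
Op 7: add ND@4 -> ring=[4:ND,39:NA,90:NC]
Final route key 99: none >= 99, wrap to smallest pos 4 -> ND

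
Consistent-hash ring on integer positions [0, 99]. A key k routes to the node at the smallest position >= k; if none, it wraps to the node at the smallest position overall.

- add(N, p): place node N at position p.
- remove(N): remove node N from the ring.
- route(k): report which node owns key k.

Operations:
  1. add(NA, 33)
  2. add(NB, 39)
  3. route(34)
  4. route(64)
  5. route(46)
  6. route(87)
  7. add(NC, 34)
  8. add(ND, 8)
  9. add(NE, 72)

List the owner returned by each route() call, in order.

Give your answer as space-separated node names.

Op 1: add NA@33 -> ring=[33:NA]
Op 2: add NB@39 -> ring=[33:NA,39:NB]
Op 3: route key 34: smallest pos >= 34 is 39 -> NB
Op 4: route key 64: none >= 64, wrap to smallest pos 33 -> NA
Op 5: route key 46: none >= 46, wrap to smallest pos 33 -> NA
Op 6: route key 87: none >= 87, wrap to smallest pos 33 -> NA
Op 7: add NC@34 -> ring=[33:NA,34:NC,39:NB]
Op 8: add ND@8 -> ring=[8:ND,33:NA,34:NC,39:NB]
Op 9: add NE@72 -> ring=[8:ND,33:NA,34:NC,39:NB,72:NE]

Answer: NB NA NA NA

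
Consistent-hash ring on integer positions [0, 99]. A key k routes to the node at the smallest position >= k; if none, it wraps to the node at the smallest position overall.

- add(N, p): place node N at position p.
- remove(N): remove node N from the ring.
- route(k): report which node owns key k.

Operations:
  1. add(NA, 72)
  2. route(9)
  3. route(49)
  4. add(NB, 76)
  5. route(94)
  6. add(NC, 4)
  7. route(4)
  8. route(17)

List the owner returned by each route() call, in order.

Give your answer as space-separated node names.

Answer: NA NA NA NC NA

Derivation:
Op 1: add NA@72 -> ring=[72:NA]
Op 2: route key 9: smallest pos >= 9 is 72 -> NA
Op 3: route key 49: smallest pos >= 49 is 72 -> NA
Op 4: add NB@76 -> ring=[72:NA,76:NB]
Op 5: route key 94: none >= 94, wrap to smallest pos 72 -> NA
Op 6: add NC@4 -> ring=[4:NC,72:NA,76:NB]
Op 7: route key 4: smallest pos >= 4 is 4 -> NC
Op 8: route key 17: smallest pos >= 17 is 72 -> NA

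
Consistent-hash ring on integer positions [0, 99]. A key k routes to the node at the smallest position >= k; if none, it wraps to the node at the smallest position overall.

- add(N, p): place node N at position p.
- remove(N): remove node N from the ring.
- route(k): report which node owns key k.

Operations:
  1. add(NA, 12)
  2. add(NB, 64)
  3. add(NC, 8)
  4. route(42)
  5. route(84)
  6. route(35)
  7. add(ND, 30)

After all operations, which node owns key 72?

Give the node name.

Op 1: add NA@12 -> ring=[12:NA]
Op 2: add NB@64 -> ring=[12:NA,64:NB]
Op 3: add NC@8 -> ring=[8:NC,12:NA,64:NB]
Op 4: route key 42: smallest pos >= 42 is 64 -> NB
Op 5: route key 84: none >= 84, wrap to smallest pos 8 -> NC
Op 6: route key 35: smallest pos >= 35 is 64 -> NB
Op 7: add ND@30 -> ring=[8:NC,12:NA,30:ND,64:NB]
Final route key 72: none >= 72, wrap to smallest pos 8 -> NC

Answer: NC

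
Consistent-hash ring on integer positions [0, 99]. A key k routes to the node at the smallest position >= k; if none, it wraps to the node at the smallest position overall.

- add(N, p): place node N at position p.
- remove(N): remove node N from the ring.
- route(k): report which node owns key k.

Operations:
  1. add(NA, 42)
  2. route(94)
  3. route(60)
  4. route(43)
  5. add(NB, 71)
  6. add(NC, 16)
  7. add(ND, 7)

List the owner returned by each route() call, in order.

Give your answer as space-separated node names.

Answer: NA NA NA

Derivation:
Op 1: add NA@42 -> ring=[42:NA]
Op 2: route key 94: none >= 94, wrap to smallest pos 42 -> NA
Op 3: route key 60: none >= 60, wrap to smallest pos 42 -> NA
Op 4: route key 43: none >= 43, wrap to smallest pos 42 -> NA
Op 5: add NB@71 -> ring=[42:NA,71:NB]
Op 6: add NC@16 -> ring=[16:NC,42:NA,71:NB]
Op 7: add ND@7 -> ring=[7:ND,16:NC,42:NA,71:NB]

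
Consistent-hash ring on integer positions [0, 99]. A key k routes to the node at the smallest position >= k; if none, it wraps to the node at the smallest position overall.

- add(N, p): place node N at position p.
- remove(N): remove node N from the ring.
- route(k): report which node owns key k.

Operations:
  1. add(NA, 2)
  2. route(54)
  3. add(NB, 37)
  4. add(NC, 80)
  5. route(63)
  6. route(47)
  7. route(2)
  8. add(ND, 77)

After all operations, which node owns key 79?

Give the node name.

Op 1: add NA@2 -> ring=[2:NA]
Op 2: route key 54: none >= 54, wrap to smallest pos 2 -> NA
Op 3: add NB@37 -> ring=[2:NA,37:NB]
Op 4: add NC@80 -> ring=[2:NA,37:NB,80:NC]
Op 5: route key 63: smallest pos >= 63 is 80 -> NC
Op 6: route key 47: smallest pos >= 47 is 80 -> NC
Op 7: route key 2: smallest pos >= 2 is 2 -> NA
Op 8: add ND@77 -> ring=[2:NA,37:NB,77:ND,80:NC]
Final route key 79: smallest pos >= 79 is 80 -> NC

Answer: NC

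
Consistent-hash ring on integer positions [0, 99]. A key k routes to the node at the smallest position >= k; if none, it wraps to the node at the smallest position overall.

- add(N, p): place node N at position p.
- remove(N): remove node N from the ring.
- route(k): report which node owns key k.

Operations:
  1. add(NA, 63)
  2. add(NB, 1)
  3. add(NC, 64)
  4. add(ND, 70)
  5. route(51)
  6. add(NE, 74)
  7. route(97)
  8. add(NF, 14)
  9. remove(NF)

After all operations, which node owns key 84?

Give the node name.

Op 1: add NA@63 -> ring=[63:NA]
Op 2: add NB@1 -> ring=[1:NB,63:NA]
Op 3: add NC@64 -> ring=[1:NB,63:NA,64:NC]
Op 4: add ND@70 -> ring=[1:NB,63:NA,64:NC,70:ND]
Op 5: route key 51: smallest pos >= 51 is 63 -> NA
Op 6: add NE@74 -> ring=[1:NB,63:NA,64:NC,70:ND,74:NE]
Op 7: route key 97: none >= 97, wrap to smallest pos 1 -> NB
Op 8: add NF@14 -> ring=[1:NB,14:NF,63:NA,64:NC,70:ND,74:NE]
Op 9: remove NF -> ring=[1:NB,63:NA,64:NC,70:ND,74:NE]
Final route key 84: none >= 84, wrap to smallest pos 1 -> NB

Answer: NB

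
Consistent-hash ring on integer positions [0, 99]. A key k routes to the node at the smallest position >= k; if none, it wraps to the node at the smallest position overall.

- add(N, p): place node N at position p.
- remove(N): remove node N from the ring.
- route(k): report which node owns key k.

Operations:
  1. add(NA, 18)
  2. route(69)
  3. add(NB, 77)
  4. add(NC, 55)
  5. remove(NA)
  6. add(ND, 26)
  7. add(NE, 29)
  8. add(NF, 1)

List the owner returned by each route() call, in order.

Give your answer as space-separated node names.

Answer: NA

Derivation:
Op 1: add NA@18 -> ring=[18:NA]
Op 2: route key 69: none >= 69, wrap to smallest pos 18 -> NA
Op 3: add NB@77 -> ring=[18:NA,77:NB]
Op 4: add NC@55 -> ring=[18:NA,55:NC,77:NB]
Op 5: remove NA -> ring=[55:NC,77:NB]
Op 6: add ND@26 -> ring=[26:ND,55:NC,77:NB]
Op 7: add NE@29 -> ring=[26:ND,29:NE,55:NC,77:NB]
Op 8: add NF@1 -> ring=[1:NF,26:ND,29:NE,55:NC,77:NB]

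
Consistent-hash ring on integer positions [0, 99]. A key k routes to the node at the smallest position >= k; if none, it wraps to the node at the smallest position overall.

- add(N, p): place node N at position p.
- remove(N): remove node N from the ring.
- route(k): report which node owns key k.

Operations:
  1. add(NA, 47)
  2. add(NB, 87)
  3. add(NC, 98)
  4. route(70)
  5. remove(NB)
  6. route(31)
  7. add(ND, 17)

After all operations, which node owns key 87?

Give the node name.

Op 1: add NA@47 -> ring=[47:NA]
Op 2: add NB@87 -> ring=[47:NA,87:NB]
Op 3: add NC@98 -> ring=[47:NA,87:NB,98:NC]
Op 4: route key 70: smallest pos >= 70 is 87 -> NB
Op 5: remove NB -> ring=[47:NA,98:NC]
Op 6: route key 31: smallest pos >= 31 is 47 -> NA
Op 7: add ND@17 -> ring=[17:ND,47:NA,98:NC]
Final route key 87: smallest pos >= 87 is 98 -> NC

Answer: NC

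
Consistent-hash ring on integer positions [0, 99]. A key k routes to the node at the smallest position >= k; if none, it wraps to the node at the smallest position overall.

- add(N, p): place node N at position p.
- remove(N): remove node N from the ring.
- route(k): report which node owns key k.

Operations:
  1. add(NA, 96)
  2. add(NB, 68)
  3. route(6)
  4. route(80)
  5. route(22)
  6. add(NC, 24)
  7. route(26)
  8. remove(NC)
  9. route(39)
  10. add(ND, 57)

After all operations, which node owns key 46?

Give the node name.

Answer: ND

Derivation:
Op 1: add NA@96 -> ring=[96:NA]
Op 2: add NB@68 -> ring=[68:NB,96:NA]
Op 3: route key 6: smallest pos >= 6 is 68 -> NB
Op 4: route key 80: smallest pos >= 80 is 96 -> NA
Op 5: route key 22: smallest pos >= 22 is 68 -> NB
Op 6: add NC@24 -> ring=[24:NC,68:NB,96:NA]
Op 7: route key 26: smallest pos >= 26 is 68 -> NB
Op 8: remove NC -> ring=[68:NB,96:NA]
Op 9: route key 39: smallest pos >= 39 is 68 -> NB
Op 10: add ND@57 -> ring=[57:ND,68:NB,96:NA]
Final route key 46: smallest pos >= 46 is 57 -> ND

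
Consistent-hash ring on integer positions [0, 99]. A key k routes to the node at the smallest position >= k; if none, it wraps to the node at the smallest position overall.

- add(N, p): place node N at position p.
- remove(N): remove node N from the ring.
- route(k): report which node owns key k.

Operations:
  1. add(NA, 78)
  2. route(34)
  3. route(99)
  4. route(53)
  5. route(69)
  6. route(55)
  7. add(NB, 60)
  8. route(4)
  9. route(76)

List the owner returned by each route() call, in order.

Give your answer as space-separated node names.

Op 1: add NA@78 -> ring=[78:NA]
Op 2: route key 34: smallest pos >= 34 is 78 -> NA
Op 3: route key 99: none >= 99, wrap to smallest pos 78 -> NA
Op 4: route key 53: smallest pos >= 53 is 78 -> NA
Op 5: route key 69: smallest pos >= 69 is 78 -> NA
Op 6: route key 55: smallest pos >= 55 is 78 -> NA
Op 7: add NB@60 -> ring=[60:NB,78:NA]
Op 8: route key 4: smallest pos >= 4 is 60 -> NB
Op 9: route key 76: smallest pos >= 76 is 78 -> NA

Answer: NA NA NA NA NA NB NA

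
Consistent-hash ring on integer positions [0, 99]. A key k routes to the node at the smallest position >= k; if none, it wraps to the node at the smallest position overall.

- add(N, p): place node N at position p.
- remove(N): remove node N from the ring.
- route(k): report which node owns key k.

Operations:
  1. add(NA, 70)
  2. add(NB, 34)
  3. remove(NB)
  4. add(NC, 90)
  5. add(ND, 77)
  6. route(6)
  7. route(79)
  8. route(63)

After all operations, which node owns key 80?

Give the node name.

Op 1: add NA@70 -> ring=[70:NA]
Op 2: add NB@34 -> ring=[34:NB,70:NA]
Op 3: remove NB -> ring=[70:NA]
Op 4: add NC@90 -> ring=[70:NA,90:NC]
Op 5: add ND@77 -> ring=[70:NA,77:ND,90:NC]
Op 6: route key 6: smallest pos >= 6 is 70 -> NA
Op 7: route key 79: smallest pos >= 79 is 90 -> NC
Op 8: route key 63: smallest pos >= 63 is 70 -> NA
Final route key 80: smallest pos >= 80 is 90 -> NC

Answer: NC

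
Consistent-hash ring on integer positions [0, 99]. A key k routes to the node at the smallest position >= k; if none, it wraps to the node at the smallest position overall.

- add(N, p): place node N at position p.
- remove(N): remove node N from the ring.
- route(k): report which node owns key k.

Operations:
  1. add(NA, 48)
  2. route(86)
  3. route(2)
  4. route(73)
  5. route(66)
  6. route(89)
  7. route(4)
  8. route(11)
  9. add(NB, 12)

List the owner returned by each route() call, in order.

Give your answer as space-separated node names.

Op 1: add NA@48 -> ring=[48:NA]
Op 2: route key 86: none >= 86, wrap to smallest pos 48 -> NA
Op 3: route key 2: smallest pos >= 2 is 48 -> NA
Op 4: route key 73: none >= 73, wrap to smallest pos 48 -> NA
Op 5: route key 66: none >= 66, wrap to smallest pos 48 -> NA
Op 6: route key 89: none >= 89, wrap to smallest pos 48 -> NA
Op 7: route key 4: smallest pos >= 4 is 48 -> NA
Op 8: route key 11: smallest pos >= 11 is 48 -> NA
Op 9: add NB@12 -> ring=[12:NB,48:NA]

Answer: NA NA NA NA NA NA NA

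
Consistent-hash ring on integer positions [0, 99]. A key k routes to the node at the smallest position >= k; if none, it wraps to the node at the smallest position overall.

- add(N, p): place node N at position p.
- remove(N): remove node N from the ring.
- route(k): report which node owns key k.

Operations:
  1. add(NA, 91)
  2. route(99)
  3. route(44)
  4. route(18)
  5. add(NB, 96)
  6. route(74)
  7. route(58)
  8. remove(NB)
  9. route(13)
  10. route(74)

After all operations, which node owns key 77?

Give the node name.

Answer: NA

Derivation:
Op 1: add NA@91 -> ring=[91:NA]
Op 2: route key 99: none >= 99, wrap to smallest pos 91 -> NA
Op 3: route key 44: smallest pos >= 44 is 91 -> NA
Op 4: route key 18: smallest pos >= 18 is 91 -> NA
Op 5: add NB@96 -> ring=[91:NA,96:NB]
Op 6: route key 74: smallest pos >= 74 is 91 -> NA
Op 7: route key 58: smallest pos >= 58 is 91 -> NA
Op 8: remove NB -> ring=[91:NA]
Op 9: route key 13: smallest pos >= 13 is 91 -> NA
Op 10: route key 74: smallest pos >= 74 is 91 -> NA
Final route key 77: smallest pos >= 77 is 91 -> NA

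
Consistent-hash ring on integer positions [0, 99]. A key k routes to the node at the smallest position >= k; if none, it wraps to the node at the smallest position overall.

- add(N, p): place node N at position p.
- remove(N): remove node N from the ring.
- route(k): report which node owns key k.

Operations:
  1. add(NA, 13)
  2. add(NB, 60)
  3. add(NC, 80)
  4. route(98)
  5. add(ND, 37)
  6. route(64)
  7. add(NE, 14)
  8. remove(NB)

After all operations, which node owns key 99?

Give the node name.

Answer: NA

Derivation:
Op 1: add NA@13 -> ring=[13:NA]
Op 2: add NB@60 -> ring=[13:NA,60:NB]
Op 3: add NC@80 -> ring=[13:NA,60:NB,80:NC]
Op 4: route key 98: none >= 98, wrap to smallest pos 13 -> NA
Op 5: add ND@37 -> ring=[13:NA,37:ND,60:NB,80:NC]
Op 6: route key 64: smallest pos >= 64 is 80 -> NC
Op 7: add NE@14 -> ring=[13:NA,14:NE,37:ND,60:NB,80:NC]
Op 8: remove NB -> ring=[13:NA,14:NE,37:ND,80:NC]
Final route key 99: none >= 99, wrap to smallest pos 13 -> NA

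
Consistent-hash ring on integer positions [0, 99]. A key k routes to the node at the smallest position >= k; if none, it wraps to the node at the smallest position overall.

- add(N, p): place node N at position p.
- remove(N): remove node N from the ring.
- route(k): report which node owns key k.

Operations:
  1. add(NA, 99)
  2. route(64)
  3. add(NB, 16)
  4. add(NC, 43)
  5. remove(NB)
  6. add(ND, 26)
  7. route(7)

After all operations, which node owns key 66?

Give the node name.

Answer: NA

Derivation:
Op 1: add NA@99 -> ring=[99:NA]
Op 2: route key 64: smallest pos >= 64 is 99 -> NA
Op 3: add NB@16 -> ring=[16:NB,99:NA]
Op 4: add NC@43 -> ring=[16:NB,43:NC,99:NA]
Op 5: remove NB -> ring=[43:NC,99:NA]
Op 6: add ND@26 -> ring=[26:ND,43:NC,99:NA]
Op 7: route key 7: smallest pos >= 7 is 26 -> ND
Final route key 66: smallest pos >= 66 is 99 -> NA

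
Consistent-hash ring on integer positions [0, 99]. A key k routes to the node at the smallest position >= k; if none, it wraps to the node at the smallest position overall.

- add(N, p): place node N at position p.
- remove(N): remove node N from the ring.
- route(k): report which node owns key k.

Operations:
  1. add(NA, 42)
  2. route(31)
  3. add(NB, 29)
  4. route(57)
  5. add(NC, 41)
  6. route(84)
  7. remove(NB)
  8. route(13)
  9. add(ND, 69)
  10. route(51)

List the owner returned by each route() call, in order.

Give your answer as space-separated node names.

Op 1: add NA@42 -> ring=[42:NA]
Op 2: route key 31: smallest pos >= 31 is 42 -> NA
Op 3: add NB@29 -> ring=[29:NB,42:NA]
Op 4: route key 57: none >= 57, wrap to smallest pos 29 -> NB
Op 5: add NC@41 -> ring=[29:NB,41:NC,42:NA]
Op 6: route key 84: none >= 84, wrap to smallest pos 29 -> NB
Op 7: remove NB -> ring=[41:NC,42:NA]
Op 8: route key 13: smallest pos >= 13 is 41 -> NC
Op 9: add ND@69 -> ring=[41:NC,42:NA,69:ND]
Op 10: route key 51: smallest pos >= 51 is 69 -> ND

Answer: NA NB NB NC ND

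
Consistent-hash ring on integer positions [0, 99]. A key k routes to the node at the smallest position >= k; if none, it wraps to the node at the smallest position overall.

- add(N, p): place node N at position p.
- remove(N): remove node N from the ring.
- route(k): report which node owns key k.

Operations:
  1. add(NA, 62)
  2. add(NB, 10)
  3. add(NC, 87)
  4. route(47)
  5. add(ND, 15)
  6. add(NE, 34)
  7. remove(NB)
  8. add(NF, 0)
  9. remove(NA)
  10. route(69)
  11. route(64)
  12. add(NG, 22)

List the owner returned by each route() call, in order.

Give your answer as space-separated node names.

Op 1: add NA@62 -> ring=[62:NA]
Op 2: add NB@10 -> ring=[10:NB,62:NA]
Op 3: add NC@87 -> ring=[10:NB,62:NA,87:NC]
Op 4: route key 47: smallest pos >= 47 is 62 -> NA
Op 5: add ND@15 -> ring=[10:NB,15:ND,62:NA,87:NC]
Op 6: add NE@34 -> ring=[10:NB,15:ND,34:NE,62:NA,87:NC]
Op 7: remove NB -> ring=[15:ND,34:NE,62:NA,87:NC]
Op 8: add NF@0 -> ring=[0:NF,15:ND,34:NE,62:NA,87:NC]
Op 9: remove NA -> ring=[0:NF,15:ND,34:NE,87:NC]
Op 10: route key 69: smallest pos >= 69 is 87 -> NC
Op 11: route key 64: smallest pos >= 64 is 87 -> NC
Op 12: add NG@22 -> ring=[0:NF,15:ND,22:NG,34:NE,87:NC]

Answer: NA NC NC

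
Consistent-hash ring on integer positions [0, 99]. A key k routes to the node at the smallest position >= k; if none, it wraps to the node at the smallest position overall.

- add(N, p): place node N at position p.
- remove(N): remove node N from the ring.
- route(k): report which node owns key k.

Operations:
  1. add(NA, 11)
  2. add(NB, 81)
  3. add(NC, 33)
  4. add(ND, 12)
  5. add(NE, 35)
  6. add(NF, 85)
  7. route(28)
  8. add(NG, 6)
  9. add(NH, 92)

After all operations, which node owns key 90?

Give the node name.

Answer: NH

Derivation:
Op 1: add NA@11 -> ring=[11:NA]
Op 2: add NB@81 -> ring=[11:NA,81:NB]
Op 3: add NC@33 -> ring=[11:NA,33:NC,81:NB]
Op 4: add ND@12 -> ring=[11:NA,12:ND,33:NC,81:NB]
Op 5: add NE@35 -> ring=[11:NA,12:ND,33:NC,35:NE,81:NB]
Op 6: add NF@85 -> ring=[11:NA,12:ND,33:NC,35:NE,81:NB,85:NF]
Op 7: route key 28: smallest pos >= 28 is 33 -> NC
Op 8: add NG@6 -> ring=[6:NG,11:NA,12:ND,33:NC,35:NE,81:NB,85:NF]
Op 9: add NH@92 -> ring=[6:NG,11:NA,12:ND,33:NC,35:NE,81:NB,85:NF,92:NH]
Final route key 90: smallest pos >= 90 is 92 -> NH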